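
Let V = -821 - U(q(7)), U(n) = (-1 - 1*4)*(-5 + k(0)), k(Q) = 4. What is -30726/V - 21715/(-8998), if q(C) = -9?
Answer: 147204569/3716174 ≈ 39.612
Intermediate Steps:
U(n) = 5 (U(n) = (-1 - 1*4)*(-5 + 4) = (-1 - 4)*(-1) = -5*(-1) = 5)
V = -826 (V = -821 - 1*5 = -821 - 5 = -826)
-30726/V - 21715/(-8998) = -30726/(-826) - 21715/(-8998) = -30726*(-1/826) - 21715*(-1/8998) = 15363/413 + 21715/8998 = 147204569/3716174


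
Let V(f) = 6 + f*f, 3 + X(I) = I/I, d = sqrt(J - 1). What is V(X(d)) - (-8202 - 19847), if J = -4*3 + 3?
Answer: 28059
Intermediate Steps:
J = -9 (J = -12 + 3 = -9)
d = I*sqrt(10) (d = sqrt(-9 - 1) = sqrt(-10) = I*sqrt(10) ≈ 3.1623*I)
X(I) = -2 (X(I) = -3 + I/I = -3 + 1 = -2)
V(f) = 6 + f**2
V(X(d)) - (-8202 - 19847) = (6 + (-2)**2) - (-8202 - 19847) = (6 + 4) - 1*(-28049) = 10 + 28049 = 28059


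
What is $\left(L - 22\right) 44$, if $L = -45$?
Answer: $-2948$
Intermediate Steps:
$\left(L - 22\right) 44 = \left(-45 - 22\right) 44 = \left(-67\right) 44 = -2948$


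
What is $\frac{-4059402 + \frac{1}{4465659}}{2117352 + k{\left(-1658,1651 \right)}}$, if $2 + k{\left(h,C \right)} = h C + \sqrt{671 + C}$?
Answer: $\frac{5619723085154573668}{858321804426910989} + \frac{18127905075917 \sqrt{258}}{572214536284607326} \approx 6.5478$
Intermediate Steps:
$k{\left(h,C \right)} = -2 + \sqrt{671 + C} + C h$ ($k{\left(h,C \right)} = -2 + \left(h C + \sqrt{671 + C}\right) = -2 + \left(C h + \sqrt{671 + C}\right) = -2 + \left(\sqrt{671 + C} + C h\right) = -2 + \sqrt{671 + C} + C h$)
$\frac{-4059402 + \frac{1}{4465659}}{2117352 + k{\left(-1658,1651 \right)}} = \frac{-4059402 + \frac{1}{4465659}}{2117352 + \left(-2 + \sqrt{671 + 1651} + 1651 \left(-1658\right)\right)} = \frac{-4059402 + \frac{1}{4465659}}{2117352 - \left(2737360 - 3 \sqrt{258}\right)} = - \frac{18127905075917}{4465659 \left(2117352 - \left(2737360 - 3 \sqrt{258}\right)\right)} = - \frac{18127905075917}{4465659 \left(-620008 + 3 \sqrt{258}\right)}$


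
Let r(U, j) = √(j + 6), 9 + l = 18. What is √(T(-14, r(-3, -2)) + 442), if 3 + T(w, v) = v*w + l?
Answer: 2*√105 ≈ 20.494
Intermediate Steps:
l = 9 (l = -9 + 18 = 9)
r(U, j) = √(6 + j)
T(w, v) = 6 + v*w (T(w, v) = -3 + (v*w + 9) = -3 + (9 + v*w) = 6 + v*w)
√(T(-14, r(-3, -2)) + 442) = √((6 + √(6 - 2)*(-14)) + 442) = √((6 + √4*(-14)) + 442) = √((6 + 2*(-14)) + 442) = √((6 - 28) + 442) = √(-22 + 442) = √420 = 2*√105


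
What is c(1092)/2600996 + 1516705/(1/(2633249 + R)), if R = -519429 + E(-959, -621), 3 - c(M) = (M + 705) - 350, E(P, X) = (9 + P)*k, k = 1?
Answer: 2083788266200343789/650249 ≈ 3.2046e+12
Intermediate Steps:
E(P, X) = 9 + P (E(P, X) = (9 + P)*1 = 9 + P)
c(M) = -352 - M (c(M) = 3 - ((M + 705) - 350) = 3 - ((705 + M) - 350) = 3 - (355 + M) = 3 + (-355 - M) = -352 - M)
R = -520379 (R = -519429 + (9 - 959) = -519429 - 950 = -520379)
c(1092)/2600996 + 1516705/(1/(2633249 + R)) = (-352 - 1*1092)/2600996 + 1516705/(1/(2633249 - 520379)) = (-352 - 1092)*(1/2600996) + 1516705/(1/2112870) = -1444*1/2600996 + 1516705/(1/2112870) = -361/650249 + 1516705*2112870 = -361/650249 + 3204600493350 = 2083788266200343789/650249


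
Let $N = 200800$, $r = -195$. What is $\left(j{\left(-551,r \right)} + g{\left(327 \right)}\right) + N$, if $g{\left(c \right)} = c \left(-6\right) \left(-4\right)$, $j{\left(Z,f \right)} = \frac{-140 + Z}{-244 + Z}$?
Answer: $\frac{165875851}{795} \approx 2.0865 \cdot 10^{5}$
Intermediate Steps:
$j{\left(Z,f \right)} = \frac{-140 + Z}{-244 + Z}$
$g{\left(c \right)} = 24 c$ ($g{\left(c \right)} = - 6 c \left(-4\right) = 24 c$)
$\left(j{\left(-551,r \right)} + g{\left(327 \right)}\right) + N = \left(\frac{-140 - 551}{-244 - 551} + 24 \cdot 327\right) + 200800 = \left(\frac{1}{-795} \left(-691\right) + 7848\right) + 200800 = \left(\left(- \frac{1}{795}\right) \left(-691\right) + 7848\right) + 200800 = \left(\frac{691}{795} + 7848\right) + 200800 = \frac{6239851}{795} + 200800 = \frac{165875851}{795}$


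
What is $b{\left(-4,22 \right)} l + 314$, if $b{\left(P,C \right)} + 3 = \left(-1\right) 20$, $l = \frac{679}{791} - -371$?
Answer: $- \frac{930978}{113} \approx -8238.8$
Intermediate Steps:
$l = \frac{42020}{113}$ ($l = 679 \cdot \frac{1}{791} + 371 = \frac{97}{113} + 371 = \frac{42020}{113} \approx 371.86$)
$b{\left(P,C \right)} = -23$ ($b{\left(P,C \right)} = -3 - 20 = -23$)
$b{\left(-4,22 \right)} l + 314 = \left(-23\right) \frac{42020}{113} + 314 = - \frac{966460}{113} + 314 = - \frac{930978}{113}$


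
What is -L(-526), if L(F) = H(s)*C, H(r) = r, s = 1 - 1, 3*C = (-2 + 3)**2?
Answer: 0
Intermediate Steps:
C = 1/3 (C = (-2 + 3)**2/3 = (1/3)*1**2 = (1/3)*1 = 1/3 ≈ 0.33333)
s = 0
L(F) = 0 (L(F) = 0*(1/3) = 0)
-L(-526) = -1*0 = 0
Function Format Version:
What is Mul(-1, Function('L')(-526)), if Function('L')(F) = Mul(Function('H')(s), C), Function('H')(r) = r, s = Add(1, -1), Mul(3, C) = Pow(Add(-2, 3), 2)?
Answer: 0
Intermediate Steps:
C = Rational(1, 3) (C = Mul(Rational(1, 3), Pow(Add(-2, 3), 2)) = Mul(Rational(1, 3), Pow(1, 2)) = Mul(Rational(1, 3), 1) = Rational(1, 3) ≈ 0.33333)
s = 0
Function('L')(F) = 0 (Function('L')(F) = Mul(0, Rational(1, 3)) = 0)
Mul(-1, Function('L')(-526)) = Mul(-1, 0) = 0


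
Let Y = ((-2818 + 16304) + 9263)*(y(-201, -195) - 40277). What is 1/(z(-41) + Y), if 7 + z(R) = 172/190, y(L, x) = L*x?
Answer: -95/2338370289 ≈ -4.0627e-8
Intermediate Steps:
z(R) = -579/95 (z(R) = -7 + 172/190 = -7 + 172*(1/190) = -7 + 86/95 = -579/95)
Y = -24614418 (Y = ((-2818 + 16304) + 9263)*(-201*(-195) - 40277) = (13486 + 9263)*(39195 - 40277) = 22749*(-1082) = -24614418)
1/(z(-41) + Y) = 1/(-579/95 - 24614418) = 1/(-2338370289/95) = -95/2338370289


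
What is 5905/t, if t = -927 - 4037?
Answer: -5905/4964 ≈ -1.1896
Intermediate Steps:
t = -4964
5905/t = 5905/(-4964) = 5905*(-1/4964) = -5905/4964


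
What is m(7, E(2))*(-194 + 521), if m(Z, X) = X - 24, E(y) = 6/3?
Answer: -7194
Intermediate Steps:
E(y) = 2 (E(y) = 6*(1/3) = 2)
m(Z, X) = -24 + X
m(7, E(2))*(-194 + 521) = (-24 + 2)*(-194 + 521) = -22*327 = -7194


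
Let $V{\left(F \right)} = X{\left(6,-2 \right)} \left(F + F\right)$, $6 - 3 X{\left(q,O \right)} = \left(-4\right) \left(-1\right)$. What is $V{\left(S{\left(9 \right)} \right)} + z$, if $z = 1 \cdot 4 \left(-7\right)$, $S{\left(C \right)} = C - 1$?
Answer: $- \frac{52}{3} \approx -17.333$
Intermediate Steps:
$S{\left(C \right)} = -1 + C$
$X{\left(q,O \right)} = \frac{2}{3}$ ($X{\left(q,O \right)} = 2 - \frac{\left(-4\right) \left(-1\right)}{3} = 2 - \frac{4}{3} = \frac{2}{3}$)
$V{\left(F \right)} = \frac{4 F}{3}$ ($V{\left(F \right)} = \frac{2 \left(F + F\right)}{3} = \frac{2 \cdot 2 F}{3} = \frac{4 F}{3}$)
$z = -28$ ($z = 4 \left(-7\right) = -28$)
$V{\left(S{\left(9 \right)} \right)} + z = \frac{4 \left(-1 + 9\right)}{3} - 28 = \frac{4}{3} \cdot 8 - 28 = \frac{32}{3} - 28 = - \frac{52}{3}$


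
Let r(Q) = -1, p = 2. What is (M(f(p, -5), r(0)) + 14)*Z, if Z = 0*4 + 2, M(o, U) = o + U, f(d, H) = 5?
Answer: 36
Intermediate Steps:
M(o, U) = U + o
Z = 2 (Z = 0 + 2 = 2)
(M(f(p, -5), r(0)) + 14)*Z = ((-1 + 5) + 14)*2 = (4 + 14)*2 = 18*2 = 36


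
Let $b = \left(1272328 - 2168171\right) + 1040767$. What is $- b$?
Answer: $-144924$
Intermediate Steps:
$b = 144924$ ($b = -895843 + 1040767 = 144924$)
$- b = \left(-1\right) 144924 = -144924$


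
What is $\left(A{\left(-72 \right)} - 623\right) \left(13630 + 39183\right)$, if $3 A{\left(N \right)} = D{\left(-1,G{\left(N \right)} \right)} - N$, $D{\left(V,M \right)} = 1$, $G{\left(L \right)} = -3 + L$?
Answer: $- \frac{94852148}{3} \approx -3.1617 \cdot 10^{7}$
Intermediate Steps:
$A{\left(N \right)} = \frac{1}{3} - \frac{N}{3}$ ($A{\left(N \right)} = \frac{1 - N}{3} = \frac{1}{3} - \frac{N}{3}$)
$\left(A{\left(-72 \right)} - 623\right) \left(13630 + 39183\right) = \left(\left(\frac{1}{3} - -24\right) - 623\right) \left(13630 + 39183\right) = \left(\left(\frac{1}{3} + 24\right) - 623\right) 52813 = \left(\frac{73}{3} - 623\right) 52813 = \left(- \frac{1796}{3}\right) 52813 = - \frac{94852148}{3}$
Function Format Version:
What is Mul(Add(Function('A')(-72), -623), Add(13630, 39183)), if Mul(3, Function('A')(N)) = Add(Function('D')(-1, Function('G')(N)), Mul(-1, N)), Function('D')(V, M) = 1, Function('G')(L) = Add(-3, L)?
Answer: Rational(-94852148, 3) ≈ -3.1617e+7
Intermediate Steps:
Function('A')(N) = Add(Rational(1, 3), Mul(Rational(-1, 3), N)) (Function('A')(N) = Mul(Rational(1, 3), Add(1, Mul(-1, N))) = Add(Rational(1, 3), Mul(Rational(-1, 3), N)))
Mul(Add(Function('A')(-72), -623), Add(13630, 39183)) = Mul(Add(Add(Rational(1, 3), Mul(Rational(-1, 3), -72)), -623), Add(13630, 39183)) = Mul(Add(Add(Rational(1, 3), 24), -623), 52813) = Mul(Add(Rational(73, 3), -623), 52813) = Mul(Rational(-1796, 3), 52813) = Rational(-94852148, 3)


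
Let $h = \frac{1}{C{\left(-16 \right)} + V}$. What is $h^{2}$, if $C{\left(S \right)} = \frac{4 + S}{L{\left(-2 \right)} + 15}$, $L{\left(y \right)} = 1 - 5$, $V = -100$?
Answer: $\frac{121}{1236544} \approx 9.7853 \cdot 10^{-5}$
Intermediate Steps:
$L{\left(y \right)} = -4$ ($L{\left(y \right)} = 1 - 5 = -4$)
$C{\left(S \right)} = \frac{4}{11} + \frac{S}{11}$ ($C{\left(S \right)} = \frac{4 + S}{-4 + 15} = \frac{4 + S}{11} = \left(4 + S\right) \frac{1}{11} = \frac{4}{11} + \frac{S}{11}$)
$h = - \frac{11}{1112}$ ($h = \frac{1}{\left(\frac{4}{11} + \frac{1}{11} \left(-16\right)\right) - 100} = \frac{1}{\left(\frac{4}{11} - \frac{16}{11}\right) - 100} = \frac{1}{- \frac{12}{11} - 100} = \frac{1}{- \frac{1112}{11}} = - \frac{11}{1112} \approx -0.0098921$)
$h^{2} = \left(- \frac{11}{1112}\right)^{2} = \frac{121}{1236544}$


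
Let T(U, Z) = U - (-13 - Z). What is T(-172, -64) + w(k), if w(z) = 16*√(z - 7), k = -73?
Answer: -223 + 64*I*√5 ≈ -223.0 + 143.11*I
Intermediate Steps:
T(U, Z) = 13 + U + Z (T(U, Z) = U + (13 + Z) = 13 + U + Z)
w(z) = 16*√(-7 + z)
T(-172, -64) + w(k) = (13 - 172 - 64) + 16*√(-7 - 73) = -223 + 16*√(-80) = -223 + 16*(4*I*√5) = -223 + 64*I*√5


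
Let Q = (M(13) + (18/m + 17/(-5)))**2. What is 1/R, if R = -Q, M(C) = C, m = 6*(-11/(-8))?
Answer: -3025/419904 ≈ -0.0072040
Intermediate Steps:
m = 33/4 (m = 6*(-11*(-1/8)) = 6*(11/8) = 33/4 ≈ 8.2500)
Q = 419904/3025 (Q = (13 + (18/(33/4) + 17/(-5)))**2 = (13 + (18*(4/33) + 17*(-1/5)))**2 = (13 + (24/11 - 17/5))**2 = (13 - 67/55)**2 = (648/55)**2 = 419904/3025 ≈ 138.81)
R = -419904/3025 (R = -1*419904/3025 = -419904/3025 ≈ -138.81)
1/R = 1/(-419904/3025) = -3025/419904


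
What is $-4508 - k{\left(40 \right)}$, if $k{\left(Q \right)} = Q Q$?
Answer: $-6108$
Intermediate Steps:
$k{\left(Q \right)} = Q^{2}$
$-4508 - k{\left(40 \right)} = -4508 - 40^{2} = -4508 - 1600 = -6108$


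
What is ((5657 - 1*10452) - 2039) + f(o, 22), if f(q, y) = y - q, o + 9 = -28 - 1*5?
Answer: -6770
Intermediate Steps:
o = -42 (o = -9 + (-28 - 1*5) = -9 + (-28 - 5) = -9 - 33 = -42)
((5657 - 1*10452) - 2039) + f(o, 22) = ((5657 - 1*10452) - 2039) + (22 - 1*(-42)) = ((5657 - 10452) - 2039) + (22 + 42) = (-4795 - 2039) + 64 = -6834 + 64 = -6770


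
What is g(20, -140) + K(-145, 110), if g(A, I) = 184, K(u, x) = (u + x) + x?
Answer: 259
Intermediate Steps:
K(u, x) = u + 2*x
g(20, -140) + K(-145, 110) = 184 + (-145 + 2*110) = 184 + (-145 + 220) = 184 + 75 = 259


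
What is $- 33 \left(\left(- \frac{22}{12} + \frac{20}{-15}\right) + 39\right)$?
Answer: $- \frac{2365}{2} \approx -1182.5$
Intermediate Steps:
$- 33 \left(\left(- \frac{22}{12} + \frac{20}{-15}\right) + 39\right) = - 33 \left(\left(\left(-22\right) \frac{1}{12} + 20 \left(- \frac{1}{15}\right)\right) + 39\right) = - 33 \left(\left(- \frac{11}{6} - \frac{4}{3}\right) + 39\right) = - 33 \left(- \frac{19}{6} + 39\right) = \left(-33\right) \frac{215}{6} = - \frac{2365}{2}$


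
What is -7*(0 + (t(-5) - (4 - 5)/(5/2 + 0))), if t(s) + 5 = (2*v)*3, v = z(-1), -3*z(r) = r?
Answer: 91/5 ≈ 18.200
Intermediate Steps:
z(r) = -r/3
v = ⅓ (v = -⅓*(-1) = ⅓ ≈ 0.33333)
t(s) = -3 (t(s) = -5 + (2*(⅓))*3 = -5 + (⅔)*3 = -5 + 2 = -3)
-7*(0 + (t(-5) - (4 - 5)/(5/2 + 0))) = -7*(0 + (-3 - (4 - 5)/(5/2 + 0))) = -7*(0 + (-3 - (-1)/(5*(½) + 0))) = -7*(0 + (-3 - (-1)/(5/2 + 0))) = -7*(0 + (-3 - (-1)/5/2)) = -7*(0 + (-3 - (-1)*2/5)) = -7*(0 + (-3 - 1*(-⅖))) = -7*(0 + (-3 + ⅖)) = -7*(0 - 13/5) = -7*(-13/5) = 91/5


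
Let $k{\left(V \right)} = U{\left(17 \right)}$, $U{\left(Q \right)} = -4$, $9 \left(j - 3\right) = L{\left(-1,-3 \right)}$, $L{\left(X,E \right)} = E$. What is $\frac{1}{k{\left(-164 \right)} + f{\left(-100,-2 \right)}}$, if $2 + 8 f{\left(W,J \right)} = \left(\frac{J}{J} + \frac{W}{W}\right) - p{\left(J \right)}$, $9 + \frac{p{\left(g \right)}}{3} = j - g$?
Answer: $- \frac{8}{19} \approx -0.42105$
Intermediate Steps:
$j = \frac{8}{3}$ ($j = 3 + \frac{1}{9} \left(-3\right) = 3 - \frac{1}{3} = \frac{8}{3} \approx 2.6667$)
$k{\left(V \right)} = -4$
$p{\left(g \right)} = -19 - 3 g$ ($p{\left(g \right)} = -27 + 3 \left(\frac{8}{3} - g\right) = -27 - \left(-8 + 3 g\right) = -19 - 3 g$)
$f{\left(W,J \right)} = \frac{19}{8} + \frac{3 J}{8}$ ($f{\left(W,J \right)} = - \frac{1}{4} + \frac{\left(\frac{J}{J} + \frac{W}{W}\right) - \left(-19 - 3 J\right)}{8} = - \frac{1}{4} + \frac{\left(1 + 1\right) + \left(19 + 3 J\right)}{8} = - \frac{1}{4} + \frac{2 + \left(19 + 3 J\right)}{8} = - \frac{1}{4} + \frac{21 + 3 J}{8} = - \frac{1}{4} + \left(\frac{21}{8} + \frac{3 J}{8}\right) = \frac{19}{8} + \frac{3 J}{8}$)
$\frac{1}{k{\left(-164 \right)} + f{\left(-100,-2 \right)}} = \frac{1}{-4 + \left(\frac{19}{8} + \frac{3}{8} \left(-2\right)\right)} = \frac{1}{-4 + \left(\frac{19}{8} - \frac{3}{4}\right)} = \frac{1}{-4 + \frac{13}{8}} = \frac{1}{- \frac{19}{8}} = - \frac{8}{19}$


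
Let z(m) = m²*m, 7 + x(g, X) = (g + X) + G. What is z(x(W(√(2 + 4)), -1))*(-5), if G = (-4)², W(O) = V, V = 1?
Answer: -3645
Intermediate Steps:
W(O) = 1
G = 16
x(g, X) = 9 + X + g (x(g, X) = -7 + ((g + X) + 16) = -7 + ((X + g) + 16) = -7 + (16 + X + g) = 9 + X + g)
z(m) = m³
z(x(W(√(2 + 4)), -1))*(-5) = (9 - 1 + 1)³*(-5) = 9³*(-5) = 729*(-5) = -3645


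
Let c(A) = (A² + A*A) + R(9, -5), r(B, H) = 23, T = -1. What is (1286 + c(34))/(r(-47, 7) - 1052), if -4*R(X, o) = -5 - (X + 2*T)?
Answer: -3601/1029 ≈ -3.4995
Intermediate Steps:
R(X, o) = ¾ + X/4 (R(X, o) = -(-5 - (X + 2*(-1)))/4 = -(-5 - (X - 2))/4 = -(-5 - (-2 + X))/4 = -(-5 + (2 - X))/4 = -(-3 - X)/4 = ¾ + X/4)
c(A) = 3 + 2*A² (c(A) = (A² + A*A) + (¾ + (¼)*9) = (A² + A²) + (¾ + 9/4) = 2*A² + 3 = 3 + 2*A²)
(1286 + c(34))/(r(-47, 7) - 1052) = (1286 + (3 + 2*34²))/(23 - 1052) = (1286 + (3 + 2*1156))/(-1029) = (1286 + (3 + 2312))*(-1/1029) = (1286 + 2315)*(-1/1029) = 3601*(-1/1029) = -3601/1029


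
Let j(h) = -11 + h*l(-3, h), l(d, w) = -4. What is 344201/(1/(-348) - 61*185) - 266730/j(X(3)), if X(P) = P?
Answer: 45423565362/3927181 ≈ 11566.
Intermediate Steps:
j(h) = -11 - 4*h (j(h) = -11 + h*(-4) = -11 - 4*h)
344201/(1/(-348) - 61*185) - 266730/j(X(3)) = 344201/(1/(-348) - 61*185) - 266730/(-11 - 4*3) = 344201/(-1/348 - 11285) - 266730/(-11 - 12) = 344201/(-3927181/348) - 266730/(-23) = 344201*(-348/3927181) - 266730*(-1/23) = -119781948/3927181 + 266730/23 = 45423565362/3927181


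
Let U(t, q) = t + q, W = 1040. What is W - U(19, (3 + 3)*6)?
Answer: 985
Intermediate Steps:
U(t, q) = q + t
W - U(19, (3 + 3)*6) = 1040 - ((3 + 3)*6 + 19) = 1040 - (6*6 + 19) = 1040 - (36 + 19) = 1040 - 1*55 = 1040 - 55 = 985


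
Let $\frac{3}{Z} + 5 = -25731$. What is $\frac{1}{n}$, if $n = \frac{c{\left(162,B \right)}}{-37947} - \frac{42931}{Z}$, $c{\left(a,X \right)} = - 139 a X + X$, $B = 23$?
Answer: $\frac{12649}{4658509726025} \approx 2.7152 \cdot 10^{-9}$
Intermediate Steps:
$Z = - \frac{3}{25736}$ ($Z = \frac{3}{-5 - 25731} = \frac{3}{-25736} = 3 \left(- \frac{1}{25736}\right) = - \frac{3}{25736} \approx -0.00011657$)
$c{\left(a,X \right)} = X - 139 X a$ ($c{\left(a,X \right)} = - 139 X a + X = X - 139 X a$)
$n = \frac{4658509726025}{12649}$ ($n = \frac{23 \left(1 - 22518\right)}{-37947} - \frac{42931}{- \frac{3}{25736}} = 23 \left(1 - 22518\right) \left(- \frac{1}{37947}\right) - - \frac{1104872216}{3} = 23 \left(-22517\right) \left(- \frac{1}{37947}\right) + \frac{1104872216}{3} = \left(-517891\right) \left(- \frac{1}{37947}\right) + \frac{1104872216}{3} = \frac{517891}{37947} + \frac{1104872216}{3} = \frac{4658509726025}{12649} \approx 3.6829 \cdot 10^{8}$)
$\frac{1}{n} = \frac{1}{\frac{4658509726025}{12649}} = \frac{12649}{4658509726025}$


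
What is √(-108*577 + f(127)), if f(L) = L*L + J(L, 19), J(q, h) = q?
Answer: 14*I*√235 ≈ 214.62*I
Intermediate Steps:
f(L) = L + L² (f(L) = L*L + L = L² + L = L + L²)
√(-108*577 + f(127)) = √(-108*577 + 127*(1 + 127)) = √(-62316 + 127*128) = √(-62316 + 16256) = √(-46060) = 14*I*√235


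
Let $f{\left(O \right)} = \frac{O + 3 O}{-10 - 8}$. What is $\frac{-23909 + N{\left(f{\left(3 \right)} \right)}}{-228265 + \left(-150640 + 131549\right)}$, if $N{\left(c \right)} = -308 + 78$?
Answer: $\frac{24139}{247356} \approx 0.097588$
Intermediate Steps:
$f{\left(O \right)} = - \frac{2 O}{9}$ ($f{\left(O \right)} = \frac{4 O}{-18} = 4 O \left(- \frac{1}{18}\right) = - \frac{2 O}{9}$)
$N{\left(c \right)} = -230$
$\frac{-23909 + N{\left(f{\left(3 \right)} \right)}}{-228265 + \left(-150640 + 131549\right)} = \frac{-23909 - 230}{-228265 + \left(-150640 + 131549\right)} = - \frac{24139}{-228265 - 19091} = - \frac{24139}{-247356} = \left(-24139\right) \left(- \frac{1}{247356}\right) = \frac{24139}{247356}$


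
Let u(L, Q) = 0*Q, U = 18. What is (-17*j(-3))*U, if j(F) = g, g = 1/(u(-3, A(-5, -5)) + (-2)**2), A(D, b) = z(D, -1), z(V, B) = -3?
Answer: -153/2 ≈ -76.500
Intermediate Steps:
A(D, b) = -3
u(L, Q) = 0
g = 1/4 (g = 1/(0 + (-2)**2) = 1/(0 + 4) = 1/4 ≈ 0.25000)
j(F) = 1/4
(-17*j(-3))*U = -17*1/4*18 = -17/4*18 = -153/2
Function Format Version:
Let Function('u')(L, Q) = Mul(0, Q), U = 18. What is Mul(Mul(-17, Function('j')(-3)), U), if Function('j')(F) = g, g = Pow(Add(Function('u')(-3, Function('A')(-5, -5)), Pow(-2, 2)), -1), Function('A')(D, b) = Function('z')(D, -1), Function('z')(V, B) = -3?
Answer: Rational(-153, 2) ≈ -76.500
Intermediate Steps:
Function('A')(D, b) = -3
Function('u')(L, Q) = 0
g = Rational(1, 4) (g = Pow(Add(0, Pow(-2, 2)), -1) = Pow(Add(0, 4), -1) = Pow(4, -1) = Rational(1, 4) ≈ 0.25000)
Function('j')(F) = Rational(1, 4)
Mul(Mul(-17, Function('j')(-3)), U) = Mul(Mul(-17, Rational(1, 4)), 18) = Mul(Rational(-17, 4), 18) = Rational(-153, 2)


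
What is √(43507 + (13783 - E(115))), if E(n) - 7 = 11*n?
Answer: √56018 ≈ 236.68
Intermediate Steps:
E(n) = 7 + 11*n
√(43507 + (13783 - E(115))) = √(43507 + (13783 - (7 + 11*115))) = √(43507 + (13783 - (7 + 1265))) = √(43507 + (13783 - 1*1272)) = √(43507 + (13783 - 1272)) = √(43507 + 12511) = √56018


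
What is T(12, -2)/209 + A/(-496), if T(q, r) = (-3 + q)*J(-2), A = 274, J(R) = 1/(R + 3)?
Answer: -26401/51832 ≈ -0.50936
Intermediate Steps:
J(R) = 1/(3 + R)
T(q, r) = -3 + q (T(q, r) = (-3 + q)/(3 - 2) = (-3 + q)/1 = (-3 + q)*1 = -3 + q)
T(12, -2)/209 + A/(-496) = (-3 + 12)/209 + 274/(-496) = 9*(1/209) + 274*(-1/496) = 9/209 - 137/248 = -26401/51832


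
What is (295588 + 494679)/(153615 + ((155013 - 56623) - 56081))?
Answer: 790267/195924 ≈ 4.0335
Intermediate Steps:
(295588 + 494679)/(153615 + ((155013 - 56623) - 56081)) = 790267/(153615 + (98390 - 56081)) = 790267/(153615 + 42309) = 790267/195924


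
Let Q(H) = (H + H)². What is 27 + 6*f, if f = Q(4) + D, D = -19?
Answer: 297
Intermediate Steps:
Q(H) = 4*H² (Q(H) = (2*H)² = 4*H²)
f = 45 (f = 4*4² - 19 = 4*16 - 19 = 64 - 19 = 45)
27 + 6*f = 27 + 6*45 = 27 + 270 = 297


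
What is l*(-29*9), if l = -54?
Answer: 14094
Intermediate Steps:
l*(-29*9) = -(-1566)*9 = -54*(-261) = 14094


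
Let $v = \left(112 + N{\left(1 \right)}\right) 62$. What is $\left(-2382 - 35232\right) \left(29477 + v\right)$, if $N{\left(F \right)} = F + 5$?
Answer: $-1383931902$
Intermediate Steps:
$N{\left(F \right)} = 5 + F$
$v = 7316$ ($v = \left(112 + \left(5 + 1\right)\right) 62 = \left(112 + 6\right) 62 = 118 \cdot 62 = 7316$)
$\left(-2382 - 35232\right) \left(29477 + v\right) = \left(-2382 - 35232\right) \left(29477 + 7316\right) = \left(-37614\right) 36793 = -1383931902$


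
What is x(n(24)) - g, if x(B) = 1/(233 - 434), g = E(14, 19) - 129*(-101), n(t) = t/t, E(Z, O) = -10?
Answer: -2616820/201 ≈ -13019.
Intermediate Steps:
n(t) = 1
g = 13019 (g = -10 - 129*(-101) = -10 + 13029 = 13019)
x(B) = -1/201 (x(B) = 1/(-201) = -1/201)
x(n(24)) - g = -1/201 - 1*13019 = -1/201 - 13019 = -2616820/201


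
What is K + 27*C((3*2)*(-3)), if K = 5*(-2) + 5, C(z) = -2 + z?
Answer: -545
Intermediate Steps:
K = -5 (K = -10 + 5 = -5)
K + 27*C((3*2)*(-3)) = -5 + 27*(-2 + (3*2)*(-3)) = -5 + 27*(-2 + 6*(-3)) = -5 + 27*(-2 - 18) = -5 + 27*(-20) = -5 - 540 = -545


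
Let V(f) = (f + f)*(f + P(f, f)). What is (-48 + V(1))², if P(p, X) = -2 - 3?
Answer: 3136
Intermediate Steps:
P(p, X) = -5
V(f) = 2*f*(-5 + f) (V(f) = (f + f)*(f - 5) = (2*f)*(-5 + f) = 2*f*(-5 + f))
(-48 + V(1))² = (-48 + 2*1*(-5 + 1))² = (-48 + 2*1*(-4))² = (-48 - 8)² = (-56)² = 3136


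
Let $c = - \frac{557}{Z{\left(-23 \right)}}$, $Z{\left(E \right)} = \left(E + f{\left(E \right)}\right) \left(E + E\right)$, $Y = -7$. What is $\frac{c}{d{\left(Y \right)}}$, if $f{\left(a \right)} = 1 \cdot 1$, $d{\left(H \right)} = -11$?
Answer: $\frac{557}{11132} \approx 0.050036$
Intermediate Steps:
$f{\left(a \right)} = 1$
$Z{\left(E \right)} = 2 E \left(1 + E\right)$ ($Z{\left(E \right)} = \left(E + 1\right) \left(E + E\right) = \left(1 + E\right) 2 E = 2 E \left(1 + E\right)$)
$c = - \frac{557}{1012}$ ($c = - \frac{557}{2 \left(-23\right) \left(1 - 23\right)} = - \frac{557}{2 \left(-23\right) \left(-22\right)} = - \frac{557}{1012} \approx -0.5504$)
$\frac{c}{d{\left(Y \right)}} = - \frac{557}{1012 \left(-11\right)} = \left(- \frac{557}{1012}\right) \left(- \frac{1}{11}\right) = \frac{557}{11132}$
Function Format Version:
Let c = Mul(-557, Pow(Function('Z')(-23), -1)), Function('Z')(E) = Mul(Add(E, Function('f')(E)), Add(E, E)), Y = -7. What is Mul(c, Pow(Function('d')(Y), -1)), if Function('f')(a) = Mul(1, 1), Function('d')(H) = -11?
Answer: Rational(557, 11132) ≈ 0.050036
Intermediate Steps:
Function('f')(a) = 1
Function('Z')(E) = Mul(2, E, Add(1, E)) (Function('Z')(E) = Mul(Add(E, 1), Add(E, E)) = Mul(Add(1, E), Mul(2, E)) = Mul(2, E, Add(1, E)))
c = Rational(-557, 1012) (c = Mul(-557, Pow(Mul(2, -23, Add(1, -23)), -1)) = Mul(-557, Pow(Mul(2, -23, -22), -1)) = Mul(-557, Pow(1012, -1)) = Mul(-557, Rational(1, 1012)) = Rational(-557, 1012) ≈ -0.55040)
Mul(c, Pow(Function('d')(Y), -1)) = Mul(Rational(-557, 1012), Pow(-11, -1)) = Mul(Rational(-557, 1012), Rational(-1, 11)) = Rational(557, 11132)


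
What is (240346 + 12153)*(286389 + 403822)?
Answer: 174277587289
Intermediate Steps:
(240346 + 12153)*(286389 + 403822) = 252499*690211 = 174277587289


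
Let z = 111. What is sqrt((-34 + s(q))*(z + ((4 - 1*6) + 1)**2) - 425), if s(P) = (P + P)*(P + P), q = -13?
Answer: sqrt(71479) ≈ 267.36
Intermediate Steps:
s(P) = 4*P**2 (s(P) = (2*P)*(2*P) = 4*P**2)
sqrt((-34 + s(q))*(z + ((4 - 1*6) + 1)**2) - 425) = sqrt((-34 + 4*(-13)**2)*(111 + ((4 - 1*6) + 1)**2) - 425) = sqrt((-34 + 4*169)*(111 + ((4 - 6) + 1)**2) - 425) = sqrt((-34 + 676)*(111 + (-2 + 1)**2) - 425) = sqrt(642*(111 + (-1)**2) - 425) = sqrt(642*(111 + 1) - 425) = sqrt(642*112 - 425) = sqrt(71904 - 425) = sqrt(71479)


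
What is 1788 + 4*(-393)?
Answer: 216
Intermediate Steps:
1788 + 4*(-393) = 1788 - 1572 = 216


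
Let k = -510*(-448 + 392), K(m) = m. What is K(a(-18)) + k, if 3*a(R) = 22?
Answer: 85702/3 ≈ 28567.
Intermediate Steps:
a(R) = 22/3 (a(R) = (1/3)*22 = 22/3)
k = 28560 (k = -510*(-56) = 28560)
K(a(-18)) + k = 22/3 + 28560 = 85702/3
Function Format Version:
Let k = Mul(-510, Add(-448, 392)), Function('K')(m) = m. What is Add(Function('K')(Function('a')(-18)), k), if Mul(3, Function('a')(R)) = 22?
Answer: Rational(85702, 3) ≈ 28567.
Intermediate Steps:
Function('a')(R) = Rational(22, 3) (Function('a')(R) = Mul(Rational(1, 3), 22) = Rational(22, 3))
k = 28560 (k = Mul(-510, -56) = 28560)
Add(Function('K')(Function('a')(-18)), k) = Add(Rational(22, 3), 28560) = Rational(85702, 3)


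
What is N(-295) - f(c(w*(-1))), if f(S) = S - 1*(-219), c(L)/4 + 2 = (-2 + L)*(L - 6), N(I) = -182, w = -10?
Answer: -521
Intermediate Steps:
c(L) = -8 + 4*(-6 + L)*(-2 + L) (c(L) = -8 + 4*((-2 + L)*(L - 6)) = -8 + 4*((-2 + L)*(-6 + L)) = -8 + 4*((-6 + L)*(-2 + L)) = -8 + 4*(-6 + L)*(-2 + L))
f(S) = 219 + S (f(S) = S + 219 = 219 + S)
N(-295) - f(c(w*(-1))) = -182 - (219 + (40 - (-320)*(-1) + 4*(-10*(-1))²)) = -182 - (219 + (40 - 32*10 + 4*10²)) = -182 - (219 + (40 - 320 + 4*100)) = -182 - (219 + (40 - 320 + 400)) = -182 - (219 + 120) = -182 - 1*339 = -182 - 339 = -521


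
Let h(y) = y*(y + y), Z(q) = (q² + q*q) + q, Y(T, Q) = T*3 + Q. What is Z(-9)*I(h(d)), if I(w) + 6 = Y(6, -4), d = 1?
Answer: 1224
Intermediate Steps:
Y(T, Q) = Q + 3*T (Y(T, Q) = 3*T + Q = Q + 3*T)
Z(q) = q + 2*q² (Z(q) = (q² + q²) + q = 2*q² + q = q + 2*q²)
h(y) = 2*y² (h(y) = y*(2*y) = 2*y²)
I(w) = 8 (I(w) = -6 + (-4 + 3*6) = -6 + (-4 + 18) = -6 + 14 = 8)
Z(-9)*I(h(d)) = -9*(1 + 2*(-9))*8 = -9*(1 - 18)*8 = -9*(-17)*8 = 153*8 = 1224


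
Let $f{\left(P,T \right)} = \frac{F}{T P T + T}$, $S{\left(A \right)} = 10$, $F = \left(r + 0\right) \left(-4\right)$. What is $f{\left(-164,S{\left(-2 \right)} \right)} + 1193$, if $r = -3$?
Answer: $\frac{9776629}{8195} \approx 1193.0$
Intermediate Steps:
$F = 12$ ($F = \left(-3 + 0\right) \left(-4\right) = \left(-3\right) \left(-4\right) = 12$)
$f{\left(P,T \right)} = \frac{12}{T + P T^{2}}$ ($f{\left(P,T \right)} = \frac{12}{T P T + T} = \frac{12}{P T T + T} = \frac{12}{P T^{2} + T} = \frac{12}{T + P T^{2}}$)
$f{\left(-164,S{\left(-2 \right)} \right)} + 1193 = \frac{12}{10 \left(1 - 1640\right)} + 1193 = 12 \cdot \frac{1}{10} \frac{1}{1 - 1640} + 1193 = 12 \cdot \frac{1}{10} \frac{1}{-1639} + 1193 = 12 \cdot \frac{1}{10} \left(- \frac{1}{1639}\right) + 1193 = - \frac{6}{8195} + 1193 = \frac{9776629}{8195}$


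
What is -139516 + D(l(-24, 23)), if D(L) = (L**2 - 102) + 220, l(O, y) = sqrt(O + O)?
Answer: -139446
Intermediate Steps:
l(O, y) = sqrt(2)*sqrt(O) (l(O, y) = sqrt(2*O) = sqrt(2)*sqrt(O))
D(L) = 118 + L**2 (D(L) = (-102 + L**2) + 220 = 118 + L**2)
-139516 + D(l(-24, 23)) = -139516 + (118 + (sqrt(2)*sqrt(-24))**2) = -139516 + (118 + (sqrt(2)*(2*I*sqrt(6)))**2) = -139516 + (118 + (4*I*sqrt(3))**2) = -139516 + (118 - 48) = -139516 + 70 = -139446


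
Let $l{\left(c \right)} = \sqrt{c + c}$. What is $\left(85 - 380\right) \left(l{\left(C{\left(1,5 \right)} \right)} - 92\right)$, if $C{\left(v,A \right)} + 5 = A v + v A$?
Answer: $27140 - 295 \sqrt{10} \approx 26207.0$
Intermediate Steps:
$C{\left(v,A \right)} = -5 + 2 A v$ ($C{\left(v,A \right)} = -5 + \left(A v + v A\right) = -5 + \left(A v + A v\right) = -5 + 2 A v$)
$l{\left(c \right)} = \sqrt{2} \sqrt{c}$ ($l{\left(c \right)} = \sqrt{2 c} = \sqrt{2} \sqrt{c}$)
$\left(85 - 380\right) \left(l{\left(C{\left(1,5 \right)} \right)} - 92\right) = \left(85 - 380\right) \left(\sqrt{2} \sqrt{-5 + 2 \cdot 5 \cdot 1} - 92\right) = - 295 \left(\sqrt{2} \sqrt{-5 + 10} - 92\right) = - 295 \left(\sqrt{2} \sqrt{5} - 92\right) = - 295 \left(\sqrt{10} - 92\right) = - 295 \left(-92 + \sqrt{10}\right) = 27140 - 295 \sqrt{10}$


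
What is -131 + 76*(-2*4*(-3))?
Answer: 1693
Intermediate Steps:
-131 + 76*(-2*4*(-3)) = -131 + 76*(-8*(-3)) = -131 + 76*24 = -131 + 1824 = 1693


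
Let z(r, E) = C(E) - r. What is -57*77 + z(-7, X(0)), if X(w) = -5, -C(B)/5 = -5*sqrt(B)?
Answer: -4382 + 25*I*sqrt(5) ≈ -4382.0 + 55.902*I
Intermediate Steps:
C(B) = 25*sqrt(B) (C(B) = -(-25)*sqrt(B) = 25*sqrt(B))
z(r, E) = -r + 25*sqrt(E) (z(r, E) = 25*sqrt(E) - r = -r + 25*sqrt(E))
-57*77 + z(-7, X(0)) = -57*77 + (-1*(-7) + 25*sqrt(-5)) = -4389 + (7 + 25*(I*sqrt(5))) = -4389 + (7 + 25*I*sqrt(5)) = -4382 + 25*I*sqrt(5)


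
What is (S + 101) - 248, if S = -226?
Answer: -373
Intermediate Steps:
(S + 101) - 248 = (-226 + 101) - 248 = -125 - 248 = -373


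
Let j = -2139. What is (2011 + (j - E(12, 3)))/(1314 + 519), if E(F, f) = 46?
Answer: -58/611 ≈ -0.094926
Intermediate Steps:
(2011 + (j - E(12, 3)))/(1314 + 519) = (2011 + (-2139 - 1*46))/(1314 + 519) = (2011 + (-2139 - 46))/1833 = (2011 - 2185)*(1/1833) = -174*1/1833 = -58/611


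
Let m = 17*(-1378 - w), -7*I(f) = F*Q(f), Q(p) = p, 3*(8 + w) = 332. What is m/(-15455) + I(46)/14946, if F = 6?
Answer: 1314604828/808466505 ≈ 1.6260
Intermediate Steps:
w = 308/3 (w = -8 + (1/3)*332 = -8 + 332/3 = 308/3 ≈ 102.67)
I(f) = -6*f/7
m = -75514/3 (m = 17*(-1378 - 1*308/3) = 17*(-1378 - 308/3) = 17*(-4442/3) = -75514/3 ≈ -25171.)
m/(-15455) + I(46)/14946 = -75514/3/(-15455) - 6/7*46/14946 = -75514/3*(-1/15455) - 276/7*1/14946 = 75514/46365 - 46/17437 = 1314604828/808466505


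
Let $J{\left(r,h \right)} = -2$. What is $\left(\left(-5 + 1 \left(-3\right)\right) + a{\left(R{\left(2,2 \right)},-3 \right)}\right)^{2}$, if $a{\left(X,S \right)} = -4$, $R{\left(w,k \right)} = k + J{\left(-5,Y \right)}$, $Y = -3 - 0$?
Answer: $144$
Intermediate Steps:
$Y = -3$ ($Y = -3 + 0 = -3$)
$R{\left(w,k \right)} = -2 + k$ ($R{\left(w,k \right)} = k - 2 = -2 + k$)
$\left(\left(-5 + 1 \left(-3\right)\right) + a{\left(R{\left(2,2 \right)},-3 \right)}\right)^{2} = \left(\left(-5 + 1 \left(-3\right)\right) - 4\right)^{2} = \left(\left(-5 - 3\right) - 4\right)^{2} = \left(-8 - 4\right)^{2} = \left(-12\right)^{2} = 144$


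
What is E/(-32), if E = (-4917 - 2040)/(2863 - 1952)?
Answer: 6957/29152 ≈ 0.23865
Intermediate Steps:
E = -6957/911 ≈ -7.6367
E/(-32) = -6957/911/(-32) = -1/32*(-6957/911) = 6957/29152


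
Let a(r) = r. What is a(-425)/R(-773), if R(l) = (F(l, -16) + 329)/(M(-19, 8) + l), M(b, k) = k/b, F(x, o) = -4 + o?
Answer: 6245375/5871 ≈ 1063.8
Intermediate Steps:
R(l) = 309/(-8/19 + l) (R(l) = ((-4 - 16) + 329)/(8/(-19) + l) = (-20 + 329)/(8*(-1/19) + l) = 309/(-8/19 + l))
a(-425)/R(-773) = -425/(5871/(-8 + 19*(-773))) = -425/(5871/(-8 - 14687)) = -425/(5871/(-14695)) = -425/(5871*(-1/14695)) = -425/(-5871/14695) = -425*(-14695/5871) = 6245375/5871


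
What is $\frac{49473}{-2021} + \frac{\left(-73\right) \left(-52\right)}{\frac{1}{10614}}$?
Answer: $\frac{81427544151}{2021} \approx 4.0291 \cdot 10^{7}$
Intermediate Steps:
$\frac{49473}{-2021} + \frac{\left(-73\right) \left(-52\right)}{\frac{1}{10614}} = 49473 \left(- \frac{1}{2021}\right) + 3796 \frac{1}{\frac{1}{10614}} = - \frac{49473}{2021} + 3796 \cdot 10614 = - \frac{49473}{2021} + 40290744 = \frac{81427544151}{2021}$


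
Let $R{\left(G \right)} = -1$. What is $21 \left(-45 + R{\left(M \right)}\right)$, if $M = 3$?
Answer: $-966$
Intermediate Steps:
$21 \left(-45 + R{\left(M \right)}\right) = 21 \left(-45 - 1\right) = 21 \left(-46\right) = -966$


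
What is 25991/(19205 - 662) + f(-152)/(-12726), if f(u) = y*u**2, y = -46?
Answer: 477094409/5618529 ≈ 84.914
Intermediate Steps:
f(u) = -46*u**2
25991/(19205 - 662) + f(-152)/(-12726) = 25991/(19205 - 662) - 46*(-152)**2/(-12726) = 25991/18543 - 46*23104*(-1/12726) = 25991*(1/18543) - 1062784*(-1/12726) = 3713/2649 + 531392/6363 = 477094409/5618529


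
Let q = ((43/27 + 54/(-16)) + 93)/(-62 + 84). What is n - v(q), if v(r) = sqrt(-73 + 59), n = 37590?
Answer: 37590 - I*sqrt(14) ≈ 37590.0 - 3.7417*I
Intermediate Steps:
q = 19703/4752 (q = ((43*(1/27) + 54*(-1/16)) + 93)/22 = ((43/27 - 27/8) + 93)*(1/22) = (-385/216 + 93)*(1/22) = (19703/216)*(1/22) = 19703/4752 ≈ 4.1463)
v(r) = I*sqrt(14) (v(r) = sqrt(-14) = I*sqrt(14))
n - v(q) = 37590 - I*sqrt(14)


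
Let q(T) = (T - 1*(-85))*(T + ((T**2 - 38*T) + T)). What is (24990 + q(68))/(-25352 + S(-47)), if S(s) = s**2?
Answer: -357918/23143 ≈ -15.465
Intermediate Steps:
q(T) = (85 + T)*(T**2 - 36*T) (q(T) = (T + 85)*(T + (T**2 - 37*T)) = (85 + T)*(T**2 - 36*T))
(24990 + q(68))/(-25352 + S(-47)) = (24990 + 68*(-3060 + 68**2 + 49*68))/(-25352 + (-47)**2) = (24990 + 68*(-3060 + 4624 + 3332))/(-25352 + 2209) = (24990 + 68*4896)/(-23143) = (24990 + 332928)*(-1/23143) = 357918*(-1/23143) = -357918/23143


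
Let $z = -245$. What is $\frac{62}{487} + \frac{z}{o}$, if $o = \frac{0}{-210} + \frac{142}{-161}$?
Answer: $\frac{19218519}{69154} \approx 277.91$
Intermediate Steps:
$o = - \frac{142}{161}$ ($o = 0 \left(- \frac{1}{210}\right) + 142 \left(- \frac{1}{161}\right) = 0 - \frac{142}{161} = - \frac{142}{161} \approx -0.88199$)
$\frac{62}{487} + \frac{z}{o} = \frac{62}{487} - \frac{245}{- \frac{142}{161}} = 62 \cdot \frac{1}{487} - - \frac{39445}{142} = \frac{62}{487} + \frac{39445}{142} = \frac{19218519}{69154}$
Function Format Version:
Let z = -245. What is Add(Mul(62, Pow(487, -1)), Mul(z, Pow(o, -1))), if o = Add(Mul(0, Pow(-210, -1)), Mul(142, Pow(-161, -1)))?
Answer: Rational(19218519, 69154) ≈ 277.91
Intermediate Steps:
o = Rational(-142, 161) (o = Add(Mul(0, Rational(-1, 210)), Mul(142, Rational(-1, 161))) = Add(0, Rational(-142, 161)) = Rational(-142, 161) ≈ -0.88199)
Add(Mul(62, Pow(487, -1)), Mul(z, Pow(o, -1))) = Add(Mul(62, Pow(487, -1)), Mul(-245, Pow(Rational(-142, 161), -1))) = Add(Mul(62, Rational(1, 487)), Mul(-245, Rational(-161, 142))) = Add(Rational(62, 487), Rational(39445, 142)) = Rational(19218519, 69154)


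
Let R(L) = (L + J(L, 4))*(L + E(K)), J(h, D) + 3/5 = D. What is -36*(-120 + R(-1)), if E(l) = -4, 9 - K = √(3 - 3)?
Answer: 4752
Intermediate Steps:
J(h, D) = -⅗ + D
K = 9 (K = 9 - √(3 - 3) = 9 - √0 = 9 - 1*0 = 9 + 0 = 9)
R(L) = (-4 + L)*(17/5 + L) (R(L) = (L + (-⅗ + 4))*(L - 4) = (L + 17/5)*(-4 + L) = (17/5 + L)*(-4 + L) = (-4 + L)*(17/5 + L))
-36*(-120 + R(-1)) = -36*(-120 + (-68/5 + (-1)² - ⅗*(-1))) = -36*(-120 + (-68/5 + 1 + ⅗)) = -36*(-120 - 12) = -36*(-132) = 4752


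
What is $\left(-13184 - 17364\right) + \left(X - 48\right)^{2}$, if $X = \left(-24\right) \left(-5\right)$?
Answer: $-25364$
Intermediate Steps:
$X = 120$
$\left(-13184 - 17364\right) + \left(X - 48\right)^{2} = \left(-13184 - 17364\right) + \left(120 - 48\right)^{2} = -30548 + 72^{2} = -30548 + 5184 = -25364$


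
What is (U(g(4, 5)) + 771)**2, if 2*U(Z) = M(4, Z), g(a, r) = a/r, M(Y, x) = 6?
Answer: 599076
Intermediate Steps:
U(Z) = 3 (U(Z) = (1/2)*6 = 3)
(U(g(4, 5)) + 771)**2 = (3 + 771)**2 = 774**2 = 599076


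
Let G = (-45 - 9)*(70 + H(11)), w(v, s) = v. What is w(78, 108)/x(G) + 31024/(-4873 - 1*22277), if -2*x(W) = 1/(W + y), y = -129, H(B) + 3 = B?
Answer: 9192920188/13575 ≈ 6.7720e+5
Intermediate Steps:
H(B) = -3 + B
G = -4212 (G = (-45 - 9)*(70 + (-3 + 11)) = -54*(70 + 8) = -54*78 = -4212)
x(W) = -1/(2*(-129 + W)) (x(W) = -1/(2*(W - 129)) = -1/(2*(-129 + W)))
w(78, 108)/x(G) + 31024/(-4873 - 1*22277) = 78/((-1/(-258 + 2*(-4212)))) + 31024/(-4873 - 1*22277) = 78/((-1/(-258 - 8424))) + 31024/(-4873 - 22277) = 78/((-1/(-8682))) + 31024/(-27150) = 78/((-1*(-1/8682))) + 31024*(-1/27150) = 78/(1/8682) - 15512/13575 = 78*8682 - 15512/13575 = 677196 - 15512/13575 = 9192920188/13575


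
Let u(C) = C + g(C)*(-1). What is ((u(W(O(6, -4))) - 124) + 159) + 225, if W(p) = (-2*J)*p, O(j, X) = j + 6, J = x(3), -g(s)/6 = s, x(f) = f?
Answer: -244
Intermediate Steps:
g(s) = -6*s
J = 3
O(j, X) = 6 + j
W(p) = -6*p (W(p) = (-2*3)*p = -6*p)
u(C) = 7*C (u(C) = C - 6*C*(-1) = C + 6*C = 7*C)
((u(W(O(6, -4))) - 124) + 159) + 225 = ((7*(-6*(6 + 6)) - 124) + 159) + 225 = ((7*(-6*12) - 124) + 159) + 225 = ((7*(-72) - 124) + 159) + 225 = ((-504 - 124) + 159) + 225 = (-628 + 159) + 225 = -469 + 225 = -244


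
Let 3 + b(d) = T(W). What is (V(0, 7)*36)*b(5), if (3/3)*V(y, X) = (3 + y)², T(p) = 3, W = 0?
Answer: 0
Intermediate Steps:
V(y, X) = (3 + y)²
b(d) = 0 (b(d) = -3 + 3 = 0)
(V(0, 7)*36)*b(5) = ((3 + 0)²*36)*0 = (3²*36)*0 = (9*36)*0 = 324*0 = 0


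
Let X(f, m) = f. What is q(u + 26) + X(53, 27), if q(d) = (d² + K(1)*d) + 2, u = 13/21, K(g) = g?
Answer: 348475/441 ≈ 790.19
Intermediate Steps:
u = 13/21 (u = 13*(1/21) = 13/21 ≈ 0.61905)
q(d) = 2 + d + d² (q(d) = (d² + 1*d) + 2 = (d² + d) + 2 = (d + d²) + 2 = 2 + d + d²)
q(u + 26) + X(53, 27) = (2 + (13/21 + 26) + (13/21 + 26)²) + 53 = (2 + 559/21 + (559/21)²) + 53 = (2 + 559/21 + 312481/441) + 53 = 325102/441 + 53 = 348475/441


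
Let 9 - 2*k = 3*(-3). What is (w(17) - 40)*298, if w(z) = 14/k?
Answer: -103108/9 ≈ -11456.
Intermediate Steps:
k = 9 (k = 9/2 - 3*(-3)/2 = 9/2 - ½*(-9) = 9/2 + 9/2 = 9)
w(z) = 14/9
(w(17) - 40)*298 = (14/9 - 40)*298 = -346/9*298 = -103108/9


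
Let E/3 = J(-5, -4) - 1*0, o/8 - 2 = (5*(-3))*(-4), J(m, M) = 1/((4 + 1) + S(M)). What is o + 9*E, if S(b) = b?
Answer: 523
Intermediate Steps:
J(m, M) = 1/(5 + M) (J(m, M) = 1/((4 + 1) + M) = 1/(5 + M))
o = 496 (o = 16 + 8*((5*(-3))*(-4)) = 16 + 8*(-15*(-4)) = 16 + 8*60 = 16 + 480 = 496)
E = 3 (E = 3*(1/(5 - 4) - 1*0) = 3*(1/1 + 0) = 3*(1 + 0) = 3*1 = 3)
o + 9*E = 496 + 9*3 = 496 + 27 = 523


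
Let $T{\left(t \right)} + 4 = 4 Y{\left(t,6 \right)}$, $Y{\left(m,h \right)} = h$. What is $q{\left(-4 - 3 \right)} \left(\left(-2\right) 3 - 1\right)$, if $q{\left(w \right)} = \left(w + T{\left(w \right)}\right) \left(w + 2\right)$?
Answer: $455$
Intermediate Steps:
$T{\left(t \right)} = 20$ ($T{\left(t \right)} = -4 + 4 \cdot 6 = -4 + 24 = 20$)
$q{\left(w \right)} = \left(2 + w\right) \left(20 + w\right)$ ($q{\left(w \right)} = \left(w + 20\right) \left(w + 2\right) = \left(20 + w\right) \left(2 + w\right) = \left(2 + w\right) \left(20 + w\right)$)
$q{\left(-4 - 3 \right)} \left(\left(-2\right) 3 - 1\right) = \left(40 + \left(-4 - 3\right)^{2} + 22 \left(-4 - 3\right)\right) \left(\left(-2\right) 3 - 1\right) = \left(40 + \left(-7\right)^{2} + 22 \left(-7\right)\right) \left(-6 - 1\right) = \left(40 + 49 - 154\right) \left(-7\right) = \left(-65\right) \left(-7\right) = 455$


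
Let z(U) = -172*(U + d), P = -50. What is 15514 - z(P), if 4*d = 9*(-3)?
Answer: 5753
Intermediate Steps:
d = -27/4 (d = (9*(-3))/4 = (1/4)*(-27) = -27/4 ≈ -6.7500)
z(U) = 1161 - 172*U (z(U) = -172*(U - 27/4) = -172*(-27/4 + U) = 1161 - 172*U)
15514 - z(P) = 15514 - (1161 - 172*(-50)) = 15514 - (1161 + 8600) = 15514 - 1*9761 = 15514 - 9761 = 5753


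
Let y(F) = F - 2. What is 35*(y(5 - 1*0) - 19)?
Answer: -560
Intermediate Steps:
y(F) = -2 + F
35*(y(5 - 1*0) - 19) = 35*((-2 + (5 - 1*0)) - 19) = 35*((-2 + (5 + 0)) - 19) = 35*((-2 + 5) - 19) = 35*(3 - 19) = 35*(-16) = -560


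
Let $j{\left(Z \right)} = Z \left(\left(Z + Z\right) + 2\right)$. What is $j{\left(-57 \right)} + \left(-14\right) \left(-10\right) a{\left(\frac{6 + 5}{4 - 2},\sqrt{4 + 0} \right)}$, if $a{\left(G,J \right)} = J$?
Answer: $6664$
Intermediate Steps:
$j{\left(Z \right)} = Z \left(2 + 2 Z\right)$ ($j{\left(Z \right)} = Z \left(2 Z + 2\right) = Z \left(2 + 2 Z\right)$)
$j{\left(-57 \right)} + \left(-14\right) \left(-10\right) a{\left(\frac{6 + 5}{4 - 2},\sqrt{4 + 0} \right)} = 2 \left(-57\right) \left(1 - 57\right) + \left(-14\right) \left(-10\right) \sqrt{4 + 0} = 2 \left(-57\right) \left(-56\right) + 140 \sqrt{4} = 6384 + 140 \cdot 2 = 6384 + 280 = 6664$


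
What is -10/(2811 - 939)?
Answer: -5/936 ≈ -0.0053419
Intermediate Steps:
-10/(2811 - 939) = -10/1872 = -10*1/1872 = -5/936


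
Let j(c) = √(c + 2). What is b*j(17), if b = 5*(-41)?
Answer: -205*√19 ≈ -893.57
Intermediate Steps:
j(c) = √(2 + c)
b = -205
b*j(17) = -205*√(2 + 17) = -205*√19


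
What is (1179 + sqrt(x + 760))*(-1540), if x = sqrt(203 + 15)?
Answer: -1815660 - 1540*sqrt(760 + sqrt(218)) ≈ -1.8585e+6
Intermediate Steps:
x = sqrt(218) ≈ 14.765
(1179 + sqrt(x + 760))*(-1540) = (1179 + sqrt(sqrt(218) + 760))*(-1540) = (1179 + sqrt(760 + sqrt(218)))*(-1540) = -1815660 - 1540*sqrt(760 + sqrt(218))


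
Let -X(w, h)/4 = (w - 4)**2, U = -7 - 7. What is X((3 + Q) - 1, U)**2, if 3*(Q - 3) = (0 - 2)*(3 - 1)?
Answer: 16/81 ≈ 0.19753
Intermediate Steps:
Q = 5/3 (Q = 3 + ((0 - 2)*(3 - 1))/3 = 3 + (-2*2)/3 = 3 + (1/3)*(-4) = 3 - 4/3 = 5/3 ≈ 1.6667)
U = -14
X(w, h) = -4*(-4 + w)**2 (X(w, h) = -4*(w - 4)**2 = -4*(-4 + w)**2)
X((3 + Q) - 1, U)**2 = (-4*(-4 + ((3 + 5/3) - 1))**2)**2 = (-4*(-4 + (14/3 - 1))**2)**2 = (-4*(-4 + 11/3)**2)**2 = (-4*(-1/3)**2)**2 = (-4*1/9)**2 = (-4/9)**2 = 16/81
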